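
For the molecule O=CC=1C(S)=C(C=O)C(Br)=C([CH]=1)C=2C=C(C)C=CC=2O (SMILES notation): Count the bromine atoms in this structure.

1

Scan the SMILES for Br atoms (remember two-letter symbols like Cl and Br are single atoms).
Bromine count: 1.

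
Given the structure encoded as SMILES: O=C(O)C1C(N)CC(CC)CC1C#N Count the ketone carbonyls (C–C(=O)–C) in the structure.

0

Scan the SMILES for the ketone motif — none present.
Groups that are present: 1 carboxylic acid, 1 nitrile, 1 primary amine.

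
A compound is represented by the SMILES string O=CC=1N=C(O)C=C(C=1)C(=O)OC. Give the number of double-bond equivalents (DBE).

6

Molecular formula: C8H7NO4.
DoU = (2C + 2 + N − H − X) / 2, where X is the halogen count and O/S are ignored.
    = (2·8 + 2 + 1 − 7 − 0) / 2 = 12 / 2 = 6.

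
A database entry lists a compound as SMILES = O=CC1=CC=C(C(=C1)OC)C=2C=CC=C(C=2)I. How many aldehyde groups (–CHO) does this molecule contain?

1

The aldehyde motif appears at heavy-atom position 2 in the SMILES.
Other groups present: 1 ether.
Aldehyde count: 1.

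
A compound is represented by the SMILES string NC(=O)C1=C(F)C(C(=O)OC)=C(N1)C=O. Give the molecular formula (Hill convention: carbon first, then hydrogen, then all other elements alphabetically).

C8H7FN2O4

Walk through each heavy atom and fill implicit hydrogens from standard valence (C 4, N 3, O 2, S 2, halogen 1):
  atom 1: N, bond orders sum to 1 (valence 3) → 2 H
  atom 2: C, bond orders sum to 4 (valence 4) → 0 H
  atom 3: O, bond orders sum to 2 (valence 2) → 0 H
  atom 4: C, bond orders sum to 4 (valence 4) → 0 H
  atom 5: C, bond orders sum to 4 (valence 4) → 0 H
  atom 6: F (halogen, monovalent) → 0 H
  atom 7: C, bond orders sum to 4 (valence 4) → 0 H
  atom 8: C, bond orders sum to 4 (valence 4) → 0 H
  atom 9: O, bond orders sum to 2 (valence 2) → 0 H
  atom 10: O, bond orders sum to 2 (valence 2) → 0 H
  atom 11: C, bond orders sum to 1 (valence 4) → 3 H
  atom 12: C, bond orders sum to 4 (valence 4) → 0 H
  atom 13: N, bond orders sum to 2 (valence 3) → 1 H
  atom 14: C, bond orders sum to 3 (valence 4) → 1 H
  atom 15: O, bond orders sum to 2 (valence 2) → 0 H
Totals → C:8, H:7, F:1, N:2, O:4.
In Hill order: C8H7FN2O4.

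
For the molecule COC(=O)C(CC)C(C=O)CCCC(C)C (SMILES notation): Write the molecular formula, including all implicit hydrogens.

Walk through each heavy atom and fill implicit hydrogens from standard valence (C 4, N 3, O 2, S 2, halogen 1):
  atom 1: C, bond orders sum to 1 (valence 4) → 3 H
  atom 2: O, bond orders sum to 2 (valence 2) → 0 H
  atom 3: C, bond orders sum to 4 (valence 4) → 0 H
  atom 4: O, bond orders sum to 2 (valence 2) → 0 H
  atom 5: C, bond orders sum to 3 (valence 4) → 1 H
  atom 6: C, bond orders sum to 2 (valence 4) → 2 H
  atom 7: C, bond orders sum to 1 (valence 4) → 3 H
  atom 8: C, bond orders sum to 3 (valence 4) → 1 H
  atom 9: C, bond orders sum to 3 (valence 4) → 1 H
  atom 10: O, bond orders sum to 2 (valence 2) → 0 H
  atom 11: C, bond orders sum to 2 (valence 4) → 2 H
  atom 12: C, bond orders sum to 2 (valence 4) → 2 H
  atom 13: C, bond orders sum to 2 (valence 4) → 2 H
  atom 14: C, bond orders sum to 3 (valence 4) → 1 H
  atom 15: C, bond orders sum to 1 (valence 4) → 3 H
  atom 16: C, bond orders sum to 1 (valence 4) → 3 H
Totals → C:13, H:24, O:3.

C13H24O3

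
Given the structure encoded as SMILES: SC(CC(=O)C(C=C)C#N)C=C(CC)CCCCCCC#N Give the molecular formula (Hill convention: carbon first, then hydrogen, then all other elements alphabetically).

Walk through each heavy atom and fill implicit hydrogens from standard valence (C 4, N 3, O 2, S 2, halogen 1):
  atom 1: S, bond orders sum to 1 (valence 2) → 1 H
  atom 2: C, bond orders sum to 3 (valence 4) → 1 H
  atom 3: C, bond orders sum to 2 (valence 4) → 2 H
  atom 4: C, bond orders sum to 4 (valence 4) → 0 H
  atom 5: O, bond orders sum to 2 (valence 2) → 0 H
  atom 6: C, bond orders sum to 3 (valence 4) → 1 H
  atom 7: C, bond orders sum to 3 (valence 4) → 1 H
  atom 8: C, bond orders sum to 2 (valence 4) → 2 H
  atom 9: C, bond orders sum to 4 (valence 4) → 0 H
  atom 10: N, bond orders sum to 3 (valence 3) → 0 H
  atom 11: C, bond orders sum to 3 (valence 4) → 1 H
  atom 12: C, bond orders sum to 4 (valence 4) → 0 H
  atom 13: C, bond orders sum to 2 (valence 4) → 2 H
  atom 14: C, bond orders sum to 1 (valence 4) → 3 H
  atom 15: C, bond orders sum to 2 (valence 4) → 2 H
  atom 16: C, bond orders sum to 2 (valence 4) → 2 H
  atom 17: C, bond orders sum to 2 (valence 4) → 2 H
  atom 18: C, bond orders sum to 2 (valence 4) → 2 H
  atom 19: C, bond orders sum to 2 (valence 4) → 2 H
  atom 20: C, bond orders sum to 2 (valence 4) → 2 H
  atom 21: C, bond orders sum to 4 (valence 4) → 0 H
  atom 22: N, bond orders sum to 3 (valence 3) → 0 H
Totals → C:18, H:26, N:2, O:1, S:1.
In Hill order: C18H26N2OS.

C18H26N2OS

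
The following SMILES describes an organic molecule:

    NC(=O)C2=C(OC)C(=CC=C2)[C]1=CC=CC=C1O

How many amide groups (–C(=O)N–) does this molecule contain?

1

The amide motif appears at heavy-atom position 2 in the SMILES.
Other groups present: 1 ether, 1 hydroxyl.
Amide count: 1.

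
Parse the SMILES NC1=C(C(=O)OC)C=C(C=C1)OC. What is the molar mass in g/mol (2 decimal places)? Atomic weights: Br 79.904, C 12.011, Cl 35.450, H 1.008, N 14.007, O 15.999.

181.19 g/mol

First, the molecular formula is C9H11NO3 (counting implicit H from valence).
  C: 9 × 12.011 = 108.099
  H: 11 × 1.008 = 11.088
  N: 1 × 14.007 = 14.007
  O: 3 × 15.999 = 47.997
Sum: 9×12.011 + 11×1.008 + 1×14.007 + 3×15.999 = 181.191 → 181.19 g/mol.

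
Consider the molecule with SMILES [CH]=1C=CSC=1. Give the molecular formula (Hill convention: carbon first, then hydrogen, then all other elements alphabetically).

Walk through each heavy atom and fill implicit hydrogens from standard valence (C 4, N 3, O 2, S 2, halogen 1):
  atom 1: C with explicit H count 1
  atom 2: C, bond orders sum to 3 (valence 4) → 1 H
  atom 3: C, bond orders sum to 3 (valence 4) → 1 H
  atom 4: S, bond orders sum to 2 (valence 2) → 0 H
  atom 5: C, bond orders sum to 3 (valence 4) → 1 H
Totals → C:4, H:4, S:1.

C4H4S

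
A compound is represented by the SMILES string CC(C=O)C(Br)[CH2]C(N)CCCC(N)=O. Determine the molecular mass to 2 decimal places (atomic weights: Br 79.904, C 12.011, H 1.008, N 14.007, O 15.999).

First, the molecular formula is C10H19BrN2O2 (counting implicit H from valence).
  Br: 1 × 79.904 = 79.904
  C: 10 × 12.011 = 120.110
  H: 19 × 1.008 = 19.152
  N: 2 × 14.007 = 28.014
  O: 2 × 15.999 = 31.998
Sum: 1×79.904 + 10×12.011 + 19×1.008 + 2×14.007 + 2×15.999 = 279.178 → 279.18 g/mol.

279.18 g/mol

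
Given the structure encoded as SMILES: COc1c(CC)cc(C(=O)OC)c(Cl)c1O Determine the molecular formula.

C11H13ClO4

Walk through each heavy atom and fill implicit hydrogens from standard valence (C 4, N 3, O 2, S 2, halogen 1); for lowercase aromatic atoms, an aromatic c carries 1 H when it has two neighbours and 0 H with three, and aromatic n carries 0 H:
  atom 1: C, bond orders sum to 1 (valence 4) → 3 H
  atom 2: O, bond orders sum to 2 (valence 2) → 0 H
  atom 3: aromatic c, 3 neighbours → 0 H
  atom 4: aromatic c, 3 neighbours → 0 H
  atom 5: C, bond orders sum to 2 (valence 4) → 2 H
  atom 6: C, bond orders sum to 1 (valence 4) → 3 H
  atom 7: aromatic c, 2 neighbours → 1 H
  atom 8: aromatic c, 3 neighbours → 0 H
  atom 9: C, bond orders sum to 4 (valence 4) → 0 H
  atom 10: O, bond orders sum to 2 (valence 2) → 0 H
  atom 11: O, bond orders sum to 2 (valence 2) → 0 H
  atom 12: C, bond orders sum to 1 (valence 4) → 3 H
  atom 13: aromatic c, 3 neighbours → 0 H
  atom 14: Cl (halogen, monovalent) → 0 H
  atom 15: aromatic c, 3 neighbours → 0 H
  atom 16: O, bond orders sum to 1 (valence 2) → 1 H
Totals → C:11, H:13, Cl:1, O:4.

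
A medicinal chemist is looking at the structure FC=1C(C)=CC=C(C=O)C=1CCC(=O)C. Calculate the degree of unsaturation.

6

Molecular formula: C12H13FO2.
DoU = (2C + 2 + N − H − X) / 2, where X is the halogen count and O/S are ignored.
    = (2·12 + 2 + 0 − 13 − 1) / 2 = 12 / 2 = 6.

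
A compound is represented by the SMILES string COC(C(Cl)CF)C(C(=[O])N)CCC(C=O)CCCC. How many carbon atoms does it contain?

Count every carbon token in the SMILES (each C, including those in ring-closure positions and inside branches).
Carbon count: 14.

14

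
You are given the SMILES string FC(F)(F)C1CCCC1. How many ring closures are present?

1

In SMILES, each pair of matching ring-closure digits denotes one ring-closing bond; the number of such bonds equals the number of independent rings.
Ring-closure bonds here: 1.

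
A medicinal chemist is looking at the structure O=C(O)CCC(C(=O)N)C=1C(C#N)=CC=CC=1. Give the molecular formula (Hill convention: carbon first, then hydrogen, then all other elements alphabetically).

Walk through each heavy atom and fill implicit hydrogens from standard valence (C 4, N 3, O 2, S 2, halogen 1):
  atom 1: O, bond orders sum to 2 (valence 2) → 0 H
  atom 2: C, bond orders sum to 4 (valence 4) → 0 H
  atom 3: O, bond orders sum to 1 (valence 2) → 1 H
  atom 4: C, bond orders sum to 2 (valence 4) → 2 H
  atom 5: C, bond orders sum to 2 (valence 4) → 2 H
  atom 6: C, bond orders sum to 3 (valence 4) → 1 H
  atom 7: C, bond orders sum to 4 (valence 4) → 0 H
  atom 8: O, bond orders sum to 2 (valence 2) → 0 H
  atom 9: N, bond orders sum to 1 (valence 3) → 2 H
  atom 10: C, bond orders sum to 4 (valence 4) → 0 H
  atom 11: C, bond orders sum to 4 (valence 4) → 0 H
  atom 12: C, bond orders sum to 4 (valence 4) → 0 H
  atom 13: N, bond orders sum to 3 (valence 3) → 0 H
  atom 14: C, bond orders sum to 3 (valence 4) → 1 H
  atom 15: C, bond orders sum to 3 (valence 4) → 1 H
  atom 16: C, bond orders sum to 3 (valence 4) → 1 H
  atom 17: C, bond orders sum to 3 (valence 4) → 1 H
Totals → C:12, H:12, N:2, O:3.
In Hill order: C12H12N2O3.

C12H12N2O3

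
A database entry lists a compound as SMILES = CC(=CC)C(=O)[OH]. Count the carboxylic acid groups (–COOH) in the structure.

The carboxylic acid motif appears at heavy-atom position 5 in the SMILES.
Other groups present: 1 alkene.
Carboxylic acid count: 1.

1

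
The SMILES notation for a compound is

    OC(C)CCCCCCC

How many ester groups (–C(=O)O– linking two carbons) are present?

Scan the SMILES for the ester motif — none present.
Groups that are present: 1 hydroxyl.

0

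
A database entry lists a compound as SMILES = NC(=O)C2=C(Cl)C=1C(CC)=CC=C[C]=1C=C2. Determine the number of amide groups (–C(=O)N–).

The amide motif appears at heavy-atom position 2 in the SMILES.
Amide count: 1.

1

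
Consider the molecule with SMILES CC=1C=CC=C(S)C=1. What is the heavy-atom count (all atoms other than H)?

8

Every atom symbol written in the SMILES (organic subset) is one heavy atom; implicit H are not written.
Heavy atoms by element → C:7, S:1.
Total: 8.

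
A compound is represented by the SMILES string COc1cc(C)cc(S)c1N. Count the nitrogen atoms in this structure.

1

Scan the SMILES for N atoms (remember two-letter symbols like Cl and Br are single atoms).
Nitrogen count: 1.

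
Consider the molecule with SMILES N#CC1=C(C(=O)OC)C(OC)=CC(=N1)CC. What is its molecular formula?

Walk through each heavy atom and fill implicit hydrogens from standard valence (C 4, N 3, O 2, S 2, halogen 1):
  atom 1: N, bond orders sum to 3 (valence 3) → 0 H
  atom 2: C, bond orders sum to 4 (valence 4) → 0 H
  atom 3: C, bond orders sum to 4 (valence 4) → 0 H
  atom 4: C, bond orders sum to 4 (valence 4) → 0 H
  atom 5: C, bond orders sum to 4 (valence 4) → 0 H
  atom 6: O, bond orders sum to 2 (valence 2) → 0 H
  atom 7: O, bond orders sum to 2 (valence 2) → 0 H
  atom 8: C, bond orders sum to 1 (valence 4) → 3 H
  atom 9: C, bond orders sum to 4 (valence 4) → 0 H
  atom 10: O, bond orders sum to 2 (valence 2) → 0 H
  atom 11: C, bond orders sum to 1 (valence 4) → 3 H
  atom 12: C, bond orders sum to 3 (valence 4) → 1 H
  atom 13: C, bond orders sum to 4 (valence 4) → 0 H
  atom 14: N, bond orders sum to 3 (valence 3) → 0 H
  atom 15: C, bond orders sum to 2 (valence 4) → 2 H
  atom 16: C, bond orders sum to 1 (valence 4) → 3 H
Totals → C:11, H:12, N:2, O:3.

C11H12N2O3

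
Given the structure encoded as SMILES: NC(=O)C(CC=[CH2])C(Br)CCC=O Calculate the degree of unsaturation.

Molecular formula: C9H14BrNO2.
DoU = (2C + 2 + N − H − X) / 2, where X is the halogen count and O/S are ignored.
    = (2·9 + 2 + 1 − 14 − 1) / 2 = 6 / 2 = 3.

3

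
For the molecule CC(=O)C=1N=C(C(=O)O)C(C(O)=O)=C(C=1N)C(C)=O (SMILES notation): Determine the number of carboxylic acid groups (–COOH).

2

The carboxylic acid motif appears at heavy-atom positions 7, 11 in the SMILES.
Other groups present: 2 ketone, 1 primary amine.
Carboxylic acid count: 2.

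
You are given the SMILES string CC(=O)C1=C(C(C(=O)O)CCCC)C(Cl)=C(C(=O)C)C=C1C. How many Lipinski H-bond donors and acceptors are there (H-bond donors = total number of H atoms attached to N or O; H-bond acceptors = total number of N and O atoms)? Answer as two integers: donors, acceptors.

Donors: find every N or O and count the H atoms it carries.
  atom 3 (O): bond orders sum to 2 → 0 H
  atom 8 (O): bond orders sum to 2 → 0 H
  atom 9 (O): bond orders sum to 1 → 1 H
  atom 18 (O): bond orders sum to 2 → 0 H
Lipinski HBD = 1.
Acceptors: N atoms = 0, O atoms = 4 → HBA = 4.

1, 4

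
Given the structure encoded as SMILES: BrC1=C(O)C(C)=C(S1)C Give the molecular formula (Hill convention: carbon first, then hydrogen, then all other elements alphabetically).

C6H7BrOS

Walk through each heavy atom and fill implicit hydrogens from standard valence (C 4, N 3, O 2, S 2, halogen 1):
  atom 1: Br (halogen, monovalent) → 0 H
  atom 2: C, bond orders sum to 4 (valence 4) → 0 H
  atom 3: C, bond orders sum to 4 (valence 4) → 0 H
  atom 4: O, bond orders sum to 1 (valence 2) → 1 H
  atom 5: C, bond orders sum to 4 (valence 4) → 0 H
  atom 6: C, bond orders sum to 1 (valence 4) → 3 H
  atom 7: C, bond orders sum to 4 (valence 4) → 0 H
  atom 8: S, bond orders sum to 2 (valence 2) → 0 H
  atom 9: C, bond orders sum to 1 (valence 4) → 3 H
Totals → C:6, H:7, Br:1, O:1, S:1.
In Hill order: C6H7BrOS.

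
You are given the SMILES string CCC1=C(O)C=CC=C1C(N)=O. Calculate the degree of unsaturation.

5

Molecular formula: C9H11NO2.
DoU = (2C + 2 + N − H − X) / 2, where X is the halogen count and O/S are ignored.
    = (2·9 + 2 + 1 − 11 − 0) / 2 = 10 / 2 = 5.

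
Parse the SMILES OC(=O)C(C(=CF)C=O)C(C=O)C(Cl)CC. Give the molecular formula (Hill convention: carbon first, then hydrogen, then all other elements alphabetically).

C10H12ClFO4

Walk through each heavy atom and fill implicit hydrogens from standard valence (C 4, N 3, O 2, S 2, halogen 1):
  atom 1: O, bond orders sum to 1 (valence 2) → 1 H
  atom 2: C, bond orders sum to 4 (valence 4) → 0 H
  atom 3: O, bond orders sum to 2 (valence 2) → 0 H
  atom 4: C, bond orders sum to 3 (valence 4) → 1 H
  atom 5: C, bond orders sum to 4 (valence 4) → 0 H
  atom 6: C, bond orders sum to 3 (valence 4) → 1 H
  atom 7: F (halogen, monovalent) → 0 H
  atom 8: C, bond orders sum to 3 (valence 4) → 1 H
  atom 9: O, bond orders sum to 2 (valence 2) → 0 H
  atom 10: C, bond orders sum to 3 (valence 4) → 1 H
  atom 11: C, bond orders sum to 3 (valence 4) → 1 H
  atom 12: O, bond orders sum to 2 (valence 2) → 0 H
  atom 13: C, bond orders sum to 3 (valence 4) → 1 H
  atom 14: Cl (halogen, monovalent) → 0 H
  atom 15: C, bond orders sum to 2 (valence 4) → 2 H
  atom 16: C, bond orders sum to 1 (valence 4) → 3 H
Totals → C:10, H:12, Cl:1, F:1, O:4.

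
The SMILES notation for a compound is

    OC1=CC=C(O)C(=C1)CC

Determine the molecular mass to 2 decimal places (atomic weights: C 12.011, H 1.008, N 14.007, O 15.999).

First, the molecular formula is C8H10O2 (counting implicit H from valence).
  C: 8 × 12.011 = 96.088
  H: 10 × 1.008 = 10.080
  O: 2 × 15.999 = 31.998
Sum: 8×12.011 + 10×1.008 + 2×15.999 = 138.166 → 138.17 g/mol.

138.17 g/mol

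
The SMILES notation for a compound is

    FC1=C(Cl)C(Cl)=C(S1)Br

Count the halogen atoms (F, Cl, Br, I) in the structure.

Halogen atoms appear at heavy-atom positions 1, 4, 6, 9 (1×Br, 2×Cl, 1×F).
Halogen count: 4.

4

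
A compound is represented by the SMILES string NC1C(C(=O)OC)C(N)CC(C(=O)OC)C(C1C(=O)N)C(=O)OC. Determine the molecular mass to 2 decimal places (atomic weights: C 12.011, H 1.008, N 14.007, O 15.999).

First, the molecular formula is C14H23N3O7 (counting implicit H from valence).
  C: 14 × 12.011 = 168.154
  H: 23 × 1.008 = 23.184
  N: 3 × 14.007 = 42.021
  O: 7 × 15.999 = 111.993
Sum: 14×12.011 + 23×1.008 + 3×14.007 + 7×15.999 = 345.352 → 345.35 g/mol.

345.35 g/mol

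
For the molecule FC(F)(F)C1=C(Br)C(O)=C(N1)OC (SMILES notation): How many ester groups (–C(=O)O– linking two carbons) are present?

Scan the SMILES for the ester motif — none present.
Groups that are present: 1 ether, 1 hydroxyl.

0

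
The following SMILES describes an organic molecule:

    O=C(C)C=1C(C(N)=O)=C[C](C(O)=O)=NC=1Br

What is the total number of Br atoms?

1

Scan the SMILES for Br atoms (remember two-letter symbols like Cl and Br are single atoms).
Bromine count: 1.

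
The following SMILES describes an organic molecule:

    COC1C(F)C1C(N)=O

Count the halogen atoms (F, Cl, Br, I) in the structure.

Halogen atoms appear at heavy-atom position 5 (1×F).
Other groups present: 1 amide, 1 ether.
Halogen count: 1.

1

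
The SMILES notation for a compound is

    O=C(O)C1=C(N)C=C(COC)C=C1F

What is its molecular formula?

Walk through each heavy atom and fill implicit hydrogens from standard valence (C 4, N 3, O 2, S 2, halogen 1):
  atom 1: O, bond orders sum to 2 (valence 2) → 0 H
  atom 2: C, bond orders sum to 4 (valence 4) → 0 H
  atom 3: O, bond orders sum to 1 (valence 2) → 1 H
  atom 4: C, bond orders sum to 4 (valence 4) → 0 H
  atom 5: C, bond orders sum to 4 (valence 4) → 0 H
  atom 6: N, bond orders sum to 1 (valence 3) → 2 H
  atom 7: C, bond orders sum to 3 (valence 4) → 1 H
  atom 8: C, bond orders sum to 4 (valence 4) → 0 H
  atom 9: C, bond orders sum to 2 (valence 4) → 2 H
  atom 10: O, bond orders sum to 2 (valence 2) → 0 H
  atom 11: C, bond orders sum to 1 (valence 4) → 3 H
  atom 12: C, bond orders sum to 3 (valence 4) → 1 H
  atom 13: C, bond orders sum to 4 (valence 4) → 0 H
  atom 14: F (halogen, monovalent) → 0 H
Totals → C:9, H:10, F:1, N:1, O:3.
In Hill order: C9H10FNO3.

C9H10FNO3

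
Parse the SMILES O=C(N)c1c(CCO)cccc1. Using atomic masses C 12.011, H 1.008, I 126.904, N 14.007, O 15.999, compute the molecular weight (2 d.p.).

First, the molecular formula is C9H11NO2 (counting implicit H from valence).
  C: 9 × 12.011 = 108.099
  H: 11 × 1.008 = 11.088
  N: 1 × 14.007 = 14.007
  O: 2 × 15.999 = 31.998
Sum: 9×12.011 + 11×1.008 + 1×14.007 + 2×15.999 = 165.192 → 165.19 g/mol.

165.19 g/mol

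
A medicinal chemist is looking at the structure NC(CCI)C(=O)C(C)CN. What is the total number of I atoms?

1

Scan the SMILES for I atoms (remember two-letter symbols like Cl and Br are single atoms).
Iodine count: 1.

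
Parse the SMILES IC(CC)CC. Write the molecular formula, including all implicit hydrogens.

C5H11I

Walk through each heavy atom and fill implicit hydrogens from standard valence (C 4, N 3, O 2, S 2, halogen 1):
  atom 1: I (halogen, monovalent) → 0 H
  atom 2: C, bond orders sum to 3 (valence 4) → 1 H
  atom 3: C, bond orders sum to 2 (valence 4) → 2 H
  atom 4: C, bond orders sum to 1 (valence 4) → 3 H
  atom 5: C, bond orders sum to 2 (valence 4) → 2 H
  atom 6: C, bond orders sum to 1 (valence 4) → 3 H
Totals → C:5, H:11, I:1.
In Hill order: C5H11I.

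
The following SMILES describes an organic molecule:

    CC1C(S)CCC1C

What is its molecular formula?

Walk through each heavy atom and fill implicit hydrogens from standard valence (C 4, N 3, O 2, S 2, halogen 1):
  atom 1: C, bond orders sum to 1 (valence 4) → 3 H
  atom 2: C, bond orders sum to 3 (valence 4) → 1 H
  atom 3: C, bond orders sum to 3 (valence 4) → 1 H
  atom 4: S, bond orders sum to 1 (valence 2) → 1 H
  atom 5: C, bond orders sum to 2 (valence 4) → 2 H
  atom 6: C, bond orders sum to 2 (valence 4) → 2 H
  atom 7: C, bond orders sum to 3 (valence 4) → 1 H
  atom 8: C, bond orders sum to 1 (valence 4) → 3 H
Totals → C:7, H:14, S:1.

C7H14S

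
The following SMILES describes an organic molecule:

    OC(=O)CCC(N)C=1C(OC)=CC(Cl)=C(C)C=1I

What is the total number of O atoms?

3

Scan the SMILES for O atoms (remember two-letter symbols like Cl and Br are single atoms).
Oxygen count: 3.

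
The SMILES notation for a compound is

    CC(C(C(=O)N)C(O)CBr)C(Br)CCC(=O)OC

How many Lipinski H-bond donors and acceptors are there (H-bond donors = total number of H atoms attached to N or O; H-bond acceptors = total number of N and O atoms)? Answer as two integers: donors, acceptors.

Donors: find every N or O and count the H atoms it carries.
  atom 5 (O): bond orders sum to 2 → 0 H
  atom 6 (N): bond orders sum to 1 → 2 H
  atom 8 (O): bond orders sum to 1 → 1 H
  atom 16 (O): bond orders sum to 2 → 0 H
  atom 17 (O): bond orders sum to 2 → 0 H
Lipinski HBD = 3.
Acceptors: N atoms = 1, O atoms = 4 → HBA = 5.

3, 5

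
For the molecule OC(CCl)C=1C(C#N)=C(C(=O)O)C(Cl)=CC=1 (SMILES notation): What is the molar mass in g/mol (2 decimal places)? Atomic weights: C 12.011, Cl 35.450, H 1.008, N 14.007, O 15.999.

First, the molecular formula is C10H7Cl2NO3 (counting implicit H from valence).
  C: 10 × 12.011 = 120.110
  Cl: 2 × 35.450 = 70.900
  H: 7 × 1.008 = 7.056
  N: 1 × 14.007 = 14.007
  O: 3 × 15.999 = 47.997
Sum: 10×12.011 + 2×35.450 + 7×1.008 + 1×14.007 + 3×15.999 = 260.070 → 260.07 g/mol.

260.07 g/mol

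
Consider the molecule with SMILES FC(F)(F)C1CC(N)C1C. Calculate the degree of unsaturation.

1

Degree of unsaturation = (number of rings) + (number of π bonds).
Ring closures in the SMILES: 1.
π bonds: none → 0 DoU from unsaturation.
Total DoU = 1 + 0 = 1.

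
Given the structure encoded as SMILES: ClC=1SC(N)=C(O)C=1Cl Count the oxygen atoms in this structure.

1

Scan the SMILES for O atoms (remember two-letter symbols like Cl and Br are single atoms).
Oxygen count: 1.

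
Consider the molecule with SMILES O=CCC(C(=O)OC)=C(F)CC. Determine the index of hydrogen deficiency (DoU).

3

Degree of unsaturation = (number of rings) + (number of π bonds).
Ring closures in the SMILES: 0.
π bonds: 3 double bonds (each 1 DoU) → 3 DoU from unsaturation.
Total DoU = 0 + 3 = 3.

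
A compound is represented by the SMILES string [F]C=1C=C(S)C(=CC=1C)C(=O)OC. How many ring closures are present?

1

In SMILES, each pair of matching ring-closure digits denotes one ring-closing bond; the number of such bonds equals the number of independent rings.
Ring-closure bonds here: 1.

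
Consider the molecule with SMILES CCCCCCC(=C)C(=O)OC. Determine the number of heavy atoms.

12

Every atom symbol written in the SMILES (organic subset) is one heavy atom; implicit H are not written.
Heavy atoms by element → C:10, O:2.
Total: 12.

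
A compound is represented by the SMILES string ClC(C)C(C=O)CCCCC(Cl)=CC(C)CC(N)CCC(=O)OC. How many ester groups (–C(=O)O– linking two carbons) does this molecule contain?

1

The ester motif appears at heavy-atom position 21 in the SMILES.
Other groups present: 1 aldehyde, 1 alkene, 1 primary amine.
Ester count: 1.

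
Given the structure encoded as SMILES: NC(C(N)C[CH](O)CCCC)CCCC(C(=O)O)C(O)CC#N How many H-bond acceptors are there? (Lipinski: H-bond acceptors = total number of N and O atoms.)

7

N atoms: 3; O atoms: 4.
Lipinski HBA = 3 + 4 = 7.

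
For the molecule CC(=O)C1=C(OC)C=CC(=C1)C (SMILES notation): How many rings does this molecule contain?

1

In SMILES, each pair of matching ring-closure digits denotes one ring-closing bond; the number of such bonds equals the number of independent rings.
Ring-closure bonds here: 1.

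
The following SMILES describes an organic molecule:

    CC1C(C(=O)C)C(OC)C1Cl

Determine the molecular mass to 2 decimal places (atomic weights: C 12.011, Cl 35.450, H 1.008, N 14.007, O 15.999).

176.64 g/mol

First, the molecular formula is C8H13ClO2 (counting implicit H from valence).
  C: 8 × 12.011 = 96.088
  Cl: 1 × 35.450 = 35.450
  H: 13 × 1.008 = 13.104
  O: 2 × 15.999 = 31.998
Sum: 8×12.011 + 1×35.450 + 13×1.008 + 2×15.999 = 176.640 → 176.64 g/mol.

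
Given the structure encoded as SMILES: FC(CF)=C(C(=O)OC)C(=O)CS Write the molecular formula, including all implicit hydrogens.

Walk through each heavy atom and fill implicit hydrogens from standard valence (C 4, N 3, O 2, S 2, halogen 1):
  atom 1: F (halogen, monovalent) → 0 H
  atom 2: C, bond orders sum to 4 (valence 4) → 0 H
  atom 3: C, bond orders sum to 2 (valence 4) → 2 H
  atom 4: F (halogen, monovalent) → 0 H
  atom 5: C, bond orders sum to 4 (valence 4) → 0 H
  atom 6: C, bond orders sum to 4 (valence 4) → 0 H
  atom 7: O, bond orders sum to 2 (valence 2) → 0 H
  atom 8: O, bond orders sum to 2 (valence 2) → 0 H
  atom 9: C, bond orders sum to 1 (valence 4) → 3 H
  atom 10: C, bond orders sum to 4 (valence 4) → 0 H
  atom 11: O, bond orders sum to 2 (valence 2) → 0 H
  atom 12: C, bond orders sum to 2 (valence 4) → 2 H
  atom 13: S, bond orders sum to 1 (valence 2) → 1 H
Totals → C:7, H:8, F:2, O:3, S:1.
In Hill order: C7H8F2O3S.

C7H8F2O3S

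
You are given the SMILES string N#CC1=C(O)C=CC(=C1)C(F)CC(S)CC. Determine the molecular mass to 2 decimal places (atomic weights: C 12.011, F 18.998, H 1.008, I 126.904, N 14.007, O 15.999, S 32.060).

First, the molecular formula is C12H14FNOS (counting implicit H from valence).
  C: 12 × 12.011 = 144.132
  F: 1 × 18.998 = 18.998
  H: 14 × 1.008 = 14.112
  N: 1 × 14.007 = 14.007
  O: 1 × 15.999 = 15.999
  S: 1 × 32.060 = 32.060
Sum: 12×12.011 + 1×18.998 + 14×1.008 + 1×14.007 + 1×15.999 + 1×32.060 = 239.308 → 239.31 g/mol.

239.31 g/mol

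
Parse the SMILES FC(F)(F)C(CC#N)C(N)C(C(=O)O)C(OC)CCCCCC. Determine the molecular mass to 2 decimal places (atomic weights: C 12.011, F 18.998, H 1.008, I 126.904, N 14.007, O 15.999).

First, the molecular formula is C15H25F3N2O3 (counting implicit H from valence).
  C: 15 × 12.011 = 180.165
  F: 3 × 18.998 = 56.994
  H: 25 × 1.008 = 25.200
  N: 2 × 14.007 = 28.014
  O: 3 × 15.999 = 47.997
Sum: 15×12.011 + 3×18.998 + 25×1.008 + 2×14.007 + 3×15.999 = 338.370 → 338.37 g/mol.

338.37 g/mol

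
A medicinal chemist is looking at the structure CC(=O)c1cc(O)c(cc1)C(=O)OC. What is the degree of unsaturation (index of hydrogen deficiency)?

6

Molecular formula: C10H10O4.
DoU = (2C + 2 + N − H − X) / 2, where X is the halogen count and O/S are ignored.
    = (2·10 + 2 + 0 − 10 − 0) / 2 = 12 / 2 = 6.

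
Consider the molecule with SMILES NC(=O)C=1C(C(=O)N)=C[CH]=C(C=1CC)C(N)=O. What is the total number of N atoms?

3

Scan the SMILES for N atoms (remember two-letter symbols like Cl and Br are single atoms).
Nitrogen count: 3.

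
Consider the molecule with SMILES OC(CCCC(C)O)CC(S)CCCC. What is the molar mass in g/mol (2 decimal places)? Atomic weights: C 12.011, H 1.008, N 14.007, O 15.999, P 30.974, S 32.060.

First, the molecular formula is C12H26O2S (counting implicit H from valence).
  C: 12 × 12.011 = 144.132
  H: 26 × 1.008 = 26.208
  O: 2 × 15.999 = 31.998
  S: 1 × 32.060 = 32.060
Sum: 12×12.011 + 26×1.008 + 2×15.999 + 1×32.060 = 234.398 → 234.40 g/mol.

234.40 g/mol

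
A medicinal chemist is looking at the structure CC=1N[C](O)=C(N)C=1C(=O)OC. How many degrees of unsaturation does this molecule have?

Degree of unsaturation = (number of rings) + (number of π bonds).
Ring closures in the SMILES: 1.
π bonds: 3 double bonds (each 1 DoU) → 3 DoU from unsaturation.
Total DoU = 1 + 3 = 4.

4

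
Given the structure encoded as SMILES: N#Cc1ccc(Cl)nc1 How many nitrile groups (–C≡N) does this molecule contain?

The nitrile motif appears at heavy-atom position 2 in the SMILES.
Nitrile count: 1.

1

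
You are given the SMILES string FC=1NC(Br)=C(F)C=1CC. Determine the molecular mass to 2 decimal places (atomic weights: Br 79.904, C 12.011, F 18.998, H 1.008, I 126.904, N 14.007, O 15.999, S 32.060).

First, the molecular formula is C6H6BrF2N (counting implicit H from valence).
  Br: 1 × 79.904 = 79.904
  C: 6 × 12.011 = 72.066
  F: 2 × 18.998 = 37.996
  H: 6 × 1.008 = 6.048
  N: 1 × 14.007 = 14.007
Sum: 1×79.904 + 6×12.011 + 2×18.998 + 6×1.008 + 1×14.007 = 210.021 → 210.02 g/mol.

210.02 g/mol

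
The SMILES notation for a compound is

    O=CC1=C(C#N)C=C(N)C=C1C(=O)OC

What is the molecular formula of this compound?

C10H8N2O3

Walk through each heavy atom and fill implicit hydrogens from standard valence (C 4, N 3, O 2, S 2, halogen 1):
  atom 1: O, bond orders sum to 2 (valence 2) → 0 H
  atom 2: C, bond orders sum to 3 (valence 4) → 1 H
  atom 3: C, bond orders sum to 4 (valence 4) → 0 H
  atom 4: C, bond orders sum to 4 (valence 4) → 0 H
  atom 5: C, bond orders sum to 4 (valence 4) → 0 H
  atom 6: N, bond orders sum to 3 (valence 3) → 0 H
  atom 7: C, bond orders sum to 3 (valence 4) → 1 H
  atom 8: C, bond orders sum to 4 (valence 4) → 0 H
  atom 9: N, bond orders sum to 1 (valence 3) → 2 H
  atom 10: C, bond orders sum to 3 (valence 4) → 1 H
  atom 11: C, bond orders sum to 4 (valence 4) → 0 H
  atom 12: C, bond orders sum to 4 (valence 4) → 0 H
  atom 13: O, bond orders sum to 2 (valence 2) → 0 H
  atom 14: O, bond orders sum to 2 (valence 2) → 0 H
  atom 15: C, bond orders sum to 1 (valence 4) → 3 H
Totals → C:10, H:8, N:2, O:3.
In Hill order: C10H8N2O3.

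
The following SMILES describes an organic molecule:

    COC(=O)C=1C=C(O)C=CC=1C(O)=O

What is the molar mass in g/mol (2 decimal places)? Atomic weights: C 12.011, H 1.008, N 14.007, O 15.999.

First, the molecular formula is C9H8O5 (counting implicit H from valence).
  C: 9 × 12.011 = 108.099
  H: 8 × 1.008 = 8.064
  O: 5 × 15.999 = 79.995
Sum: 9×12.011 + 8×1.008 + 5×15.999 = 196.158 → 196.16 g/mol.

196.16 g/mol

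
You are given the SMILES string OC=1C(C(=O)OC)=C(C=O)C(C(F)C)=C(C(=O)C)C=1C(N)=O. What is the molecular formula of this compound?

C14H14FNO6

Walk through each heavy atom and fill implicit hydrogens from standard valence (C 4, N 3, O 2, S 2, halogen 1):
  atom 1: O, bond orders sum to 1 (valence 2) → 1 H
  atom 2: C, bond orders sum to 4 (valence 4) → 0 H
  atom 3: C, bond orders sum to 4 (valence 4) → 0 H
  atom 4: C, bond orders sum to 4 (valence 4) → 0 H
  atom 5: O, bond orders sum to 2 (valence 2) → 0 H
  atom 6: O, bond orders sum to 2 (valence 2) → 0 H
  atom 7: C, bond orders sum to 1 (valence 4) → 3 H
  atom 8: C, bond orders sum to 4 (valence 4) → 0 H
  atom 9: C, bond orders sum to 3 (valence 4) → 1 H
  atom 10: O, bond orders sum to 2 (valence 2) → 0 H
  atom 11: C, bond orders sum to 4 (valence 4) → 0 H
  atom 12: C, bond orders sum to 3 (valence 4) → 1 H
  atom 13: F (halogen, monovalent) → 0 H
  atom 14: C, bond orders sum to 1 (valence 4) → 3 H
  atom 15: C, bond orders sum to 4 (valence 4) → 0 H
  atom 16: C, bond orders sum to 4 (valence 4) → 0 H
  atom 17: O, bond orders sum to 2 (valence 2) → 0 H
  atom 18: C, bond orders sum to 1 (valence 4) → 3 H
  atom 19: C, bond orders sum to 4 (valence 4) → 0 H
  atom 20: C, bond orders sum to 4 (valence 4) → 0 H
  atom 21: N, bond orders sum to 1 (valence 3) → 2 H
  atom 22: O, bond orders sum to 2 (valence 2) → 0 H
Totals → C:14, H:14, F:1, N:1, O:6.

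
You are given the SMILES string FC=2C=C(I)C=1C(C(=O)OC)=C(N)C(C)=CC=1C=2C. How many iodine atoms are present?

1

Scan the SMILES for I atoms (remember two-letter symbols like Cl and Br are single atoms).
Iodine count: 1.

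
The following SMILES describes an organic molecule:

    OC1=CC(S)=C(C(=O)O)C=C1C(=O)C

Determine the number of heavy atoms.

14

Every atom symbol written in the SMILES (organic subset) is one heavy atom; implicit H are not written.
Heavy atoms by element → C:9, O:4, S:1.
Total: 14.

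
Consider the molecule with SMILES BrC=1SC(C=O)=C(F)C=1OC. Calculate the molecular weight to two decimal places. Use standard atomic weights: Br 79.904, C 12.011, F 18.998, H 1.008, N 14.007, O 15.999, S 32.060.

239.06 g/mol

First, the molecular formula is C6H4BrFO2S (counting implicit H from valence).
  Br: 1 × 79.904 = 79.904
  C: 6 × 12.011 = 72.066
  F: 1 × 18.998 = 18.998
  H: 4 × 1.008 = 4.032
  O: 2 × 15.999 = 31.998
  S: 1 × 32.060 = 32.060
Sum: 1×79.904 + 6×12.011 + 1×18.998 + 4×1.008 + 2×15.999 + 1×32.060 = 239.058 → 239.06 g/mol.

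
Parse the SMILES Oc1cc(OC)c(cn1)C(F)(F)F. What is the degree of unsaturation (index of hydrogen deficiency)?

Molecular formula: C7H6F3NO2.
DoU = (2C + 2 + N − H − X) / 2, where X is the halogen count and O/S are ignored.
    = (2·7 + 2 + 1 − 6 − 3) / 2 = 8 / 2 = 4.

4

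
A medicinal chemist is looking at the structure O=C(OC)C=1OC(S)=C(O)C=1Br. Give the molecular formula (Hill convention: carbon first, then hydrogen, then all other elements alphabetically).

Walk through each heavy atom and fill implicit hydrogens from standard valence (C 4, N 3, O 2, S 2, halogen 1):
  atom 1: O, bond orders sum to 2 (valence 2) → 0 H
  atom 2: C, bond orders sum to 4 (valence 4) → 0 H
  atom 3: O, bond orders sum to 2 (valence 2) → 0 H
  atom 4: C, bond orders sum to 1 (valence 4) → 3 H
  atom 5: C, bond orders sum to 4 (valence 4) → 0 H
  atom 6: O, bond orders sum to 2 (valence 2) → 0 H
  atom 7: C, bond orders sum to 4 (valence 4) → 0 H
  atom 8: S, bond orders sum to 1 (valence 2) → 1 H
  atom 9: C, bond orders sum to 4 (valence 4) → 0 H
  atom 10: O, bond orders sum to 1 (valence 2) → 1 H
  atom 11: C, bond orders sum to 4 (valence 4) → 0 H
  atom 12: Br (halogen, monovalent) → 0 H
Totals → C:6, H:5, Br:1, O:4, S:1.
In Hill order: C6H5BrO4S.

C6H5BrO4S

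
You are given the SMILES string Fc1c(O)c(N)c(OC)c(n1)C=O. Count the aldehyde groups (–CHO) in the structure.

The aldehyde motif appears at heavy-atom position 12 in the SMILES.
Other groups present: 1 ether, 1 hydroxyl, 1 primary amine.
Aldehyde count: 1.

1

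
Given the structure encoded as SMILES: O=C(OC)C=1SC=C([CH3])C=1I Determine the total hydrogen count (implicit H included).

7

Walk through each heavy atom and fill implicit hydrogens from standard valence (C 4, N 3, O 2, S 2, halogen 1):
  atom 1: O, bond orders sum to 2 (valence 2) → 0 H
  atom 2: C, bond orders sum to 4 (valence 4) → 0 H
  atom 3: O, bond orders sum to 2 (valence 2) → 0 H
  atom 4: C, bond orders sum to 1 (valence 4) → 3 H
  atom 5: C, bond orders sum to 4 (valence 4) → 0 H
  atom 6: S, bond orders sum to 2 (valence 2) → 0 H
  atom 7: C, bond orders sum to 3 (valence 4) → 1 H
  atom 8: C, bond orders sum to 4 (valence 4) → 0 H
  atom 9: C with explicit H count 3
  atom 10: C, bond orders sum to 4 (valence 4) → 0 H
  atom 11: I (halogen, monovalent) → 0 H
Total hydrogens: 7.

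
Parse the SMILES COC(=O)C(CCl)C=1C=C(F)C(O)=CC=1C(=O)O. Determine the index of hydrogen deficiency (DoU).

6

Degree of unsaturation = (number of rings) + (number of π bonds).
Ring closures in the SMILES: 1.
π bonds: 5 double bonds (each 1 DoU) → 5 DoU from unsaturation.
Total DoU = 1 + 5 = 6.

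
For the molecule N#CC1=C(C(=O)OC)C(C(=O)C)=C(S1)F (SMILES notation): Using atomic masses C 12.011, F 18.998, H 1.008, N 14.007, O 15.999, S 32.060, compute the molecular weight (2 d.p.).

First, the molecular formula is C9H6FNO3S (counting implicit H from valence).
  C: 9 × 12.011 = 108.099
  F: 1 × 18.998 = 18.998
  H: 6 × 1.008 = 6.048
  N: 1 × 14.007 = 14.007
  O: 3 × 15.999 = 47.997
  S: 1 × 32.060 = 32.060
Sum: 9×12.011 + 1×18.998 + 6×1.008 + 1×14.007 + 3×15.999 + 1×32.060 = 227.209 → 227.21 g/mol.

227.21 g/mol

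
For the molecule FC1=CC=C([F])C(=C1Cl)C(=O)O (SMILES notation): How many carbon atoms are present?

Count every carbon token in the SMILES (each C, including those in ring-closure positions and inside branches).
Carbon count: 7.

7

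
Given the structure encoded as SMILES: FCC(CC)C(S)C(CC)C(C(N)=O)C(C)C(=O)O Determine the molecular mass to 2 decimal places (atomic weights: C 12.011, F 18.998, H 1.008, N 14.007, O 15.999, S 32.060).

293.40 g/mol

First, the molecular formula is C13H24FNO3S (counting implicit H from valence).
  C: 13 × 12.011 = 156.143
  F: 1 × 18.998 = 18.998
  H: 24 × 1.008 = 24.192
  N: 1 × 14.007 = 14.007
  O: 3 × 15.999 = 47.997
  S: 1 × 32.060 = 32.060
Sum: 13×12.011 + 1×18.998 + 24×1.008 + 1×14.007 + 3×15.999 + 1×32.060 = 293.397 → 293.40 g/mol.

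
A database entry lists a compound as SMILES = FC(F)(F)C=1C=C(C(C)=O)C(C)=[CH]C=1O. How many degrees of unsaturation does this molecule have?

5

Degree of unsaturation = (number of rings) + (number of π bonds).
Ring closures in the SMILES: 1.
π bonds: 4 double bonds (each 1 DoU) → 4 DoU from unsaturation.
Total DoU = 1 + 4 = 5.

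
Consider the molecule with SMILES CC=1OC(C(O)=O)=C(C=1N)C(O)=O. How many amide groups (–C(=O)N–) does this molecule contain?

0

Scan the SMILES for the amide motif — none present.
Groups that are present: 2 carboxylic acid, 1 primary amine.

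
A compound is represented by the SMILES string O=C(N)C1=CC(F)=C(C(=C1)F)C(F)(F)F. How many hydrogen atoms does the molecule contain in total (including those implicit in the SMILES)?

Walk through each heavy atom and fill implicit hydrogens from standard valence (C 4, N 3, O 2, S 2, halogen 1):
  atom 1: O, bond orders sum to 2 (valence 2) → 0 H
  atom 2: C, bond orders sum to 4 (valence 4) → 0 H
  atom 3: N, bond orders sum to 1 (valence 3) → 2 H
  atom 4: C, bond orders sum to 4 (valence 4) → 0 H
  atom 5: C, bond orders sum to 3 (valence 4) → 1 H
  atom 6: C, bond orders sum to 4 (valence 4) → 0 H
  atom 7: F (halogen, monovalent) → 0 H
  atom 8: C, bond orders sum to 4 (valence 4) → 0 H
  atom 9: C, bond orders sum to 4 (valence 4) → 0 H
  atom 10: C, bond orders sum to 3 (valence 4) → 1 H
  atom 11: F (halogen, monovalent) → 0 H
  atom 12: C, bond orders sum to 4 (valence 4) → 0 H
  atom 13: F (halogen, monovalent) → 0 H
  atom 14: F (halogen, monovalent) → 0 H
  atom 15: F (halogen, monovalent) → 0 H
Total hydrogens: 4.

4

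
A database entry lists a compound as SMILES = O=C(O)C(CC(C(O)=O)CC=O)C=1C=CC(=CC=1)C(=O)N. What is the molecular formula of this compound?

C14H15NO6

Walk through each heavy atom and fill implicit hydrogens from standard valence (C 4, N 3, O 2, S 2, halogen 1):
  atom 1: O, bond orders sum to 2 (valence 2) → 0 H
  atom 2: C, bond orders sum to 4 (valence 4) → 0 H
  atom 3: O, bond orders sum to 1 (valence 2) → 1 H
  atom 4: C, bond orders sum to 3 (valence 4) → 1 H
  atom 5: C, bond orders sum to 2 (valence 4) → 2 H
  atom 6: C, bond orders sum to 3 (valence 4) → 1 H
  atom 7: C, bond orders sum to 4 (valence 4) → 0 H
  atom 8: O, bond orders sum to 1 (valence 2) → 1 H
  atom 9: O, bond orders sum to 2 (valence 2) → 0 H
  atom 10: C, bond orders sum to 2 (valence 4) → 2 H
  atom 11: C, bond orders sum to 3 (valence 4) → 1 H
  atom 12: O, bond orders sum to 2 (valence 2) → 0 H
  atom 13: C, bond orders sum to 4 (valence 4) → 0 H
  atom 14: C, bond orders sum to 3 (valence 4) → 1 H
  atom 15: C, bond orders sum to 3 (valence 4) → 1 H
  atom 16: C, bond orders sum to 4 (valence 4) → 0 H
  atom 17: C, bond orders sum to 3 (valence 4) → 1 H
  atom 18: C, bond orders sum to 3 (valence 4) → 1 H
  atom 19: C, bond orders sum to 4 (valence 4) → 0 H
  atom 20: O, bond orders sum to 2 (valence 2) → 0 H
  atom 21: N, bond orders sum to 1 (valence 3) → 2 H
Totals → C:14, H:15, N:1, O:6.
In Hill order: C14H15NO6.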